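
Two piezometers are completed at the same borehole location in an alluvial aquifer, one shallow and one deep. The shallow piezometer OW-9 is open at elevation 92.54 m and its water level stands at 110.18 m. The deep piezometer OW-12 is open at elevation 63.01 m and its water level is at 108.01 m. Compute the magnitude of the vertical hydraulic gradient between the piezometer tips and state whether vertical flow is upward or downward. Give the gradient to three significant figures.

Total head at OW-9: h = 110.18 m (water level in the standpipe).
Total head at OW-12: h = 108.01 m.
Δh = h(OW-9) − h(OW-12) = 110.18 − 108.01 = 2.17 m.
Vertical separation Δz = 92.54 − 63.01 = 29.53 m.
|i_v| = |Δh| / Δz = 2.17 / 29.53 = 0.0735.
Head is higher in the shallow piezometer, so vertical flow is downward (recharge condition).

|i_v| ≈ 0.0735; vertical flow is downward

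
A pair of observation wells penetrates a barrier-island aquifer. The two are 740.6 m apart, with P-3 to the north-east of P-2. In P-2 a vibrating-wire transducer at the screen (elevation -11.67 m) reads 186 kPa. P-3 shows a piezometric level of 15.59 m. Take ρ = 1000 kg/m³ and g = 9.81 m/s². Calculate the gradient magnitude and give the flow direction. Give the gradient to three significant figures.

Pressure head at P-2: ψ = P/(ρg) = 186×1000 / (1000 × 9.81) = 18.96 m.
Total head at P-2: h = z + ψ = -11.67 + 18.96 = 7.29 m.
Total head at P-3: h = 15.59 m (water level in the piezometer is the total head).
Head difference: h(P-2) − h(P-3) = 7.29 − 15.59 = -8.30 m.
Hydraulic gradient: i = |Δh| / L = 8.30 / 740.6 = 0.0112.
Flow is from higher to lower head: from P-3 toward P-2, i.e. toward the south-west.

i ≈ 0.0112; groundwater flows toward the south-west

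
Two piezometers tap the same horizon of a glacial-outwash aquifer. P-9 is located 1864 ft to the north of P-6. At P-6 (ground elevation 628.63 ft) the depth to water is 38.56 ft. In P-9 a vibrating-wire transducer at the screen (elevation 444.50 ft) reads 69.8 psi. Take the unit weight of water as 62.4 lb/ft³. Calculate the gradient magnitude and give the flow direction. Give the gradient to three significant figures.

i ≈ 0.00832; groundwater flows toward the south

Total head at P-6: h = 628.63 − 38.56 = 590.07 ft.
Pressure head at P-9: ψ = 144·P/γ = 144 × 69.8 / 62.4 = 161.08 ft.
Total head at P-9: h = z + ψ = 444.50 + 161.08 = 605.58 ft.
Head difference: h(P-6) − h(P-9) = 590.07 − 605.58 = -15.51 ft.
Hydraulic gradient: i = |Δh| / L = 15.51 / 1864 = 0.00832.
Flow is from higher to lower head: from P-9 toward P-6, i.e. toward the south.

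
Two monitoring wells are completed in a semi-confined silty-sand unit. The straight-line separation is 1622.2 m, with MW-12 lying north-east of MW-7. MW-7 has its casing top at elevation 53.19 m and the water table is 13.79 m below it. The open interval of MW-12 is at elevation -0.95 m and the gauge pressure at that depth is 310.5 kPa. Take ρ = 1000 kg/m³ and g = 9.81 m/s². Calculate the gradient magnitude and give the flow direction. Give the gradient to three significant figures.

Total head at MW-7: h = 53.19 − 13.79 = 39.40 m.
Pressure head at MW-12: ψ = P/(ρg) = 310.5×1000 / (1000 × 9.81) = 31.65 m.
Total head at MW-12: h = z + ψ = -0.95 + 31.65 = 30.70 m.
Head difference: h(MW-7) − h(MW-12) = 39.40 − 30.70 = 8.70 m.
Hydraulic gradient: i = |Δh| / L = 8.70 / 1622.2 = 0.00536.
Flow is from higher to lower head: from MW-7 toward MW-12, i.e. toward the north-east.

i ≈ 0.00536; groundwater flows toward the north-east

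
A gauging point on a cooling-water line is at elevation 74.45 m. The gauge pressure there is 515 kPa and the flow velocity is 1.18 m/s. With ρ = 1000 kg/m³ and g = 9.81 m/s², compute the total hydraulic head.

Pressure head ψ = P/(ρg) = 515×1000 / (1000 × 9.81) = 52.50 m.
Velocity head = v²/(2g) = 1.18² / (2 × 9.81) = 0.071 m.
h = z + ψ + v²/(2g) = 74.45 + 52.50 + 0.071 = 127.02 m.

h ≈ 127.02 m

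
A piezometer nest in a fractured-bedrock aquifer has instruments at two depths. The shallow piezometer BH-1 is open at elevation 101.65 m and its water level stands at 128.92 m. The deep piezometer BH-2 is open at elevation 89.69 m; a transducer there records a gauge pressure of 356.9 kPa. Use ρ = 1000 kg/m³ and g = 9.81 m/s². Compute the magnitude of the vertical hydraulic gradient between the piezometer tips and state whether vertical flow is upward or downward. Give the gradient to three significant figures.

|i_v| ≈ 0.238; vertical flow is downward

Total head at BH-1: h = 128.92 m (water level in the standpipe).
Pressure head at BH-2: ψ = P/(ρg) = 356.9×1000 / (1000 × 9.81) = 36.38 m.
Total head at BH-2: h = z + ψ = 89.69 + 36.38 = 126.07 m.
Δh = h(BH-1) − h(BH-2) = 128.92 − 126.07 = 2.85 m.
Vertical separation Δz = 101.65 − 89.69 = 11.96 m.
|i_v| = |Δh| / Δz = 2.85 / 11.96 = 0.238.
Head is higher in the shallow piezometer, so vertical flow is downward (recharge condition).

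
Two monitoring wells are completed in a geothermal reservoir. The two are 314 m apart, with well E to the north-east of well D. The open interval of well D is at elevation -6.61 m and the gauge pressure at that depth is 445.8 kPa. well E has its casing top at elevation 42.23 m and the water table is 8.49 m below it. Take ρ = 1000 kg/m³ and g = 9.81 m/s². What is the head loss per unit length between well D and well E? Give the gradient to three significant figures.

i ≈ 0.0162 m/m

Pressure head at well D: ψ = P/(ρg) = 445.8×1000 / (1000 × 9.81) = 45.44 m.
Total head at well D: h = z + ψ = -6.61 + 45.44 = 38.83 m.
Total head at well E: h = 42.23 − 8.49 = 33.74 m.
Head difference: h(well D) − h(well E) = 38.83 − 33.74 = 5.09 m.
Hydraulic gradient: i = |Δh| / L = 5.09 / 314 = 0.0162.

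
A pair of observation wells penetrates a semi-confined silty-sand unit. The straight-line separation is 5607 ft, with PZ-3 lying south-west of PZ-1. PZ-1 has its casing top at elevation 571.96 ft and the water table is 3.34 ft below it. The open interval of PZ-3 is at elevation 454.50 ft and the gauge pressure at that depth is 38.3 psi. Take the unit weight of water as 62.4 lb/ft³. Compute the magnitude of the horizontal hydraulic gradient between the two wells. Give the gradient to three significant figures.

i ≈ 0.00459

Total head at PZ-1: h = 571.96 − 3.34 = 568.62 ft.
Pressure head at PZ-3: ψ = 144·P/γ = 144 × 38.3 / 62.4 = 88.38 ft.
Total head at PZ-3: h = z + ψ = 454.50 + 88.38 = 542.88 ft.
Head difference: h(PZ-1) − h(PZ-3) = 568.62 − 542.88 = 25.74 ft.
Hydraulic gradient: i = |Δh| / L = 25.74 / 5607 = 0.00459.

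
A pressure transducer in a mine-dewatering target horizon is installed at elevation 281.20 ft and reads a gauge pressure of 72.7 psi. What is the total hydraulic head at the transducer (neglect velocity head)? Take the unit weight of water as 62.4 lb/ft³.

ψ = 144·P/γ = 144 × 72.7 / 62.4 = 167.77 ft.
h = z + ψ = 281.20 + 167.77 = 448.97 ft.

h ≈ 448.97 ft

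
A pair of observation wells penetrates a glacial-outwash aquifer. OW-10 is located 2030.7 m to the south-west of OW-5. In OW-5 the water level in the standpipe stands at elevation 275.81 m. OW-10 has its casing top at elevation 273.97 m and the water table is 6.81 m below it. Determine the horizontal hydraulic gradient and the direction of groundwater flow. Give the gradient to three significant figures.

i ≈ 0.00426; groundwater flows toward the south-west

Total head at OW-5: h = 275.81 m (water level in the piezometer is the total head).
Total head at OW-10: h = 273.97 − 6.81 = 267.16 m.
Head difference: h(OW-5) − h(OW-10) = 275.81 − 267.16 = 8.65 m.
Hydraulic gradient: i = |Δh| / L = 8.65 / 2030.7 = 0.00426.
Flow is from higher to lower head: from OW-5 toward OW-10, i.e. toward the south-west.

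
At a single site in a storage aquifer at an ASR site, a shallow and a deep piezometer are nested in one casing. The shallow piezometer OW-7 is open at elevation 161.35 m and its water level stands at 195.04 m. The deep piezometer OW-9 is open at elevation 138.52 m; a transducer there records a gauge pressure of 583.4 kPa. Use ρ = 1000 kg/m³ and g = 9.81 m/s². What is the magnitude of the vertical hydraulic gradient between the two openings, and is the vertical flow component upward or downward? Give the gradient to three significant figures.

Total head at OW-7: h = 195.04 m (water level in the standpipe).
Pressure head at OW-9: ψ = P/(ρg) = 583.4×1000 / (1000 × 9.81) = 59.47 m.
Total head at OW-9: h = z + ψ = 138.52 + 59.47 = 197.99 m.
Δh = h(OW-7) − h(OW-9) = 195.04 − 197.99 = -2.95 m.
Vertical separation Δz = 161.35 − 138.52 = 22.83 m.
|i_v| = |Δh| / Δz = 2.95 / 22.83 = 0.129.
Head is higher in the deep piezometer, so vertical flow is upward (discharge condition).

|i_v| ≈ 0.129; vertical flow is upward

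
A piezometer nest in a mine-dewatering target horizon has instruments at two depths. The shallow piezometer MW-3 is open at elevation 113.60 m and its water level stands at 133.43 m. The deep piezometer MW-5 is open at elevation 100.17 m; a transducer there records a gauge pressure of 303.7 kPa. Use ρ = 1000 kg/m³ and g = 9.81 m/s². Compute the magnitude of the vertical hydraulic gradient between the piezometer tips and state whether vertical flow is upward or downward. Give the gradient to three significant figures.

Total head at MW-3: h = 133.43 m (water level in the standpipe).
Pressure head at MW-5: ψ = P/(ρg) = 303.7×1000 / (1000 × 9.81) = 30.96 m.
Total head at MW-5: h = z + ψ = 100.17 + 30.96 = 131.13 m.
Δh = h(MW-3) − h(MW-5) = 133.43 − 131.13 = 2.30 m.
Vertical separation Δz = 113.60 − 100.17 = 13.43 m.
|i_v| = |Δh| / Δz = 2.30 / 13.43 = 0.171.
Head is higher in the shallow piezometer, so vertical flow is downward (recharge condition).

|i_v| ≈ 0.171; vertical flow is downward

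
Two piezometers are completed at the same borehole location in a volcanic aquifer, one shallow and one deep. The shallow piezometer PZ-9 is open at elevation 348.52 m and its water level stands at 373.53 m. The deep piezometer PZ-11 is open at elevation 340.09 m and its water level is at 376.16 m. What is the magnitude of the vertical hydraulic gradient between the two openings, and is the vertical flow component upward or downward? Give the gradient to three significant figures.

Total head at PZ-9: h = 373.53 m (water level in the standpipe).
Total head at PZ-11: h = 376.16 m.
Δh = h(PZ-9) − h(PZ-11) = 373.53 − 376.16 = -2.63 m.
Vertical separation Δz = 348.52 − 340.09 = 8.43 m.
|i_v| = |Δh| / Δz = 2.63 / 8.43 = 0.312.
Head is higher in the deep piezometer, so vertical flow is upward (discharge condition).

|i_v| ≈ 0.312; vertical flow is upward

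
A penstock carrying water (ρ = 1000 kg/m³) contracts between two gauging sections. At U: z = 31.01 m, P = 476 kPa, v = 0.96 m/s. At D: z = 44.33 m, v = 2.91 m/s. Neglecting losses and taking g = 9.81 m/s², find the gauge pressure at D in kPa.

Pressure head at U: ψ₁ = P₁/(ρg) = 476×1000 / (1000 × 9.81) = 48.52 m.
Velocity heads: v₁²/2g = 0.96²/19.62 = 0.047 m; v₂²/2g = 2.91²/19.62 = 0.432 m.
Total head H = z₁ + ψ₁ + v₁²/2g = 31.01 + 48.52 + 0.047 = 79.58 m.
ψ₂ = H − z₂ − v₂²/2g = 79.58 − 44.33 − 0.432 = 34.82 m.
P₂ = ρgψ₂ = 1000 × 9.81 × 34.82 ≈ 342 kPa.

P₂ ≈ 342 kPa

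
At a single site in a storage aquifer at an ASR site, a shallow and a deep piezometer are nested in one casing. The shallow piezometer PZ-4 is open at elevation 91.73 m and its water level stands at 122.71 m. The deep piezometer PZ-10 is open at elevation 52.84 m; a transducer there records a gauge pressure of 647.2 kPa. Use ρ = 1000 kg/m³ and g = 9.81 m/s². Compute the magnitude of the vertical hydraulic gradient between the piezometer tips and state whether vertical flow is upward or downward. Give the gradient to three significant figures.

Total head at PZ-4: h = 122.71 m (water level in the standpipe).
Pressure head at PZ-10: ψ = P/(ρg) = 647.2×1000 / (1000 × 9.81) = 65.97 m.
Total head at PZ-10: h = z + ψ = 52.84 + 65.97 = 118.81 m.
Δh = h(PZ-4) − h(PZ-10) = 122.71 − 118.81 = 3.90 m.
Vertical separation Δz = 91.73 − 52.84 = 38.89 m.
|i_v| = |Δh| / Δz = 3.90 / 38.89 = 0.100.
Head is higher in the shallow piezometer, so vertical flow is downward (recharge condition).

|i_v| ≈ 0.100; vertical flow is downward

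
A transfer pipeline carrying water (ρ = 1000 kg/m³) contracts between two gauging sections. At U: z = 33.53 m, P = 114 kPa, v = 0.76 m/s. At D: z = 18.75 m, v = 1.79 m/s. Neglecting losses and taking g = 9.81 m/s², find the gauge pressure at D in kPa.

Pressure head at U: ψ₁ = P₁/(ρg) = 114×1000 / (1000 × 9.81) = 11.62 m.
Velocity heads: v₁²/2g = 0.76²/19.62 = 0.029 m; v₂²/2g = 1.79²/19.62 = 0.163 m.
Total head H = z₁ + ψ₁ + v₁²/2g = 33.53 + 11.62 + 0.029 = 45.18 m.
ψ₂ = H − z₂ − v₂²/2g = 45.18 − 18.75 − 0.163 = 26.27 m.
P₂ = ρgψ₂ = 1000 × 9.81 × 26.27 ≈ 258 kPa.

P₂ ≈ 258 kPa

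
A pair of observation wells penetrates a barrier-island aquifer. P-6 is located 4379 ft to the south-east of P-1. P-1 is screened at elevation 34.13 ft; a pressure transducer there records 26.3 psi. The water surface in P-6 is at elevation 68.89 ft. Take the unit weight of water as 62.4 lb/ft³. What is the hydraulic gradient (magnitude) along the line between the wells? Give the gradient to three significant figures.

Pressure head at P-1: ψ = 144·P/γ = 144 × 26.3 / 62.4 = 60.69 ft.
Total head at P-1: h = z + ψ = 34.13 + 60.69 = 94.82 ft.
Total head at P-6: h = 68.89 ft (water level in the piezometer is the total head).
Head difference: h(P-1) − h(P-6) = 94.82 − 68.89 = 25.93 ft.
Hydraulic gradient: i = |Δh| / L = 25.93 / 4379 = 0.00592.

i ≈ 0.00592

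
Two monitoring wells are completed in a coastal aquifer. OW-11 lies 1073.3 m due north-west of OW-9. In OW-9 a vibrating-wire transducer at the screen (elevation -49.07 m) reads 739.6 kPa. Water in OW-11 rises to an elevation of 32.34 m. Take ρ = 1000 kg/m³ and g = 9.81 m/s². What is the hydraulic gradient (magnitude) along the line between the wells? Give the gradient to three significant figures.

i ≈ 0.00561

Pressure head at OW-9: ψ = P/(ρg) = 739.6×1000 / (1000 × 9.81) = 75.39 m.
Total head at OW-9: h = z + ψ = -49.07 + 75.39 = 26.32 m.
Total head at OW-11: h = 32.34 m (water level in the piezometer is the total head).
Head difference: h(OW-9) − h(OW-11) = 26.32 − 32.34 = -6.02 m.
Hydraulic gradient: i = |Δh| / L = 6.02 / 1073.3 = 0.00561.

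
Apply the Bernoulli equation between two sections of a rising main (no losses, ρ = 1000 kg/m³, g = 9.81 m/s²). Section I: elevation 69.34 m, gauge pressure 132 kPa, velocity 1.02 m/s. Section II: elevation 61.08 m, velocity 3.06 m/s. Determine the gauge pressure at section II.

P₂ ≈ 209 kPa

Pressure head at I: ψ₁ = P₁/(ρg) = 132×1000 / (1000 × 9.81) = 13.46 m.
Velocity heads: v₁²/2g = 1.02²/19.62 = 0.053 m; v₂²/2g = 3.06²/19.62 = 0.477 m.
Total head H = z₁ + ψ₁ + v₁²/2g = 69.34 + 13.46 + 0.053 = 82.85 m.
ψ₂ = H − z₂ − v₂²/2g = 82.85 − 61.08 − 0.477 = 21.29 m.
P₂ = ρgψ₂ = 1000 × 9.81 × 21.29 ≈ 209 kPa.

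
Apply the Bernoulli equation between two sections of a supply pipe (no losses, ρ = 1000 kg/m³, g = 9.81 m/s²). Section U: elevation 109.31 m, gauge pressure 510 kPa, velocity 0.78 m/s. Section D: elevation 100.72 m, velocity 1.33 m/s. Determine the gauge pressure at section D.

Pressure head at U: ψ₁ = P₁/(ρg) = 510×1000 / (1000 × 9.81) = 51.99 m.
Velocity heads: v₁²/2g = 0.78²/19.62 = 0.031 m; v₂²/2g = 1.33²/19.62 = 0.090 m.
Total head H = z₁ + ψ₁ + v₁²/2g = 109.31 + 51.99 + 0.031 = 161.33 m.
ψ₂ = H − z₂ − v₂²/2g = 161.33 − 100.72 − 0.090 = 60.52 m.
P₂ = ρgψ₂ = 1000 × 9.81 × 60.52 ≈ 594 kPa.

P₂ ≈ 594 kPa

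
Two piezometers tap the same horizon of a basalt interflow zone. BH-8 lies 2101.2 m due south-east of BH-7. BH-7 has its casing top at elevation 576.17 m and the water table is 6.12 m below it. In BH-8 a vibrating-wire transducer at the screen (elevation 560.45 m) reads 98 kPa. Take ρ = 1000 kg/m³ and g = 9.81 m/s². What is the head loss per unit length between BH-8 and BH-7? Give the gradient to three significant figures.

i ≈ 0.000186 m/m

Total head at BH-7: h = 576.17 − 6.12 = 570.05 m.
Pressure head at BH-8: ψ = P/(ρg) = 98×1000 / (1000 × 9.81) = 9.99 m.
Total head at BH-8: h = z + ψ = 560.45 + 9.99 = 570.44 m.
Head difference: h(BH-7) − h(BH-8) = 570.05 − 570.44 = -0.39 m.
Hydraulic gradient: i = |Δh| / L = 0.39 / 2101.2 = 0.000186.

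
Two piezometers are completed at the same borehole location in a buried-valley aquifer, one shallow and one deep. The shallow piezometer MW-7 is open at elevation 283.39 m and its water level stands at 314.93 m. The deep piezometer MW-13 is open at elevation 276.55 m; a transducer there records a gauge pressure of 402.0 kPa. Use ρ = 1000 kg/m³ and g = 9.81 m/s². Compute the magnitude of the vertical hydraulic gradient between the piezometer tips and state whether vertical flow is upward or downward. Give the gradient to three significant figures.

|i_v| ≈ 0.380; vertical flow is upward

Total head at MW-7: h = 314.93 m (water level in the standpipe).
Pressure head at MW-13: ψ = P/(ρg) = 402.0×1000 / (1000 × 9.81) = 40.98 m.
Total head at MW-13: h = z + ψ = 276.55 + 40.98 = 317.53 m.
Δh = h(MW-7) − h(MW-13) = 314.93 − 317.53 = -2.60 m.
Vertical separation Δz = 283.39 − 276.55 = 6.84 m.
|i_v| = |Δh| / Δz = 2.60 / 6.84 = 0.380.
Head is higher in the deep piezometer, so vertical flow is upward (discharge condition).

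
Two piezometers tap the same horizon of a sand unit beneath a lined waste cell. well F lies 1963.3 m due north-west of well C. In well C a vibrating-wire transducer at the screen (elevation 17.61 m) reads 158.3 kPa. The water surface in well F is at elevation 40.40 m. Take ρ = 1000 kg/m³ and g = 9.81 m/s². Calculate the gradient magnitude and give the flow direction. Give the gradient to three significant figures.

i ≈ 0.00339; groundwater flows toward the south-east

Pressure head at well C: ψ = P/(ρg) = 158.3×1000 / (1000 × 9.81) = 16.14 m.
Total head at well C: h = z + ψ = 17.61 + 16.14 = 33.75 m.
Total head at well F: h = 40.40 m (water level in the piezometer is the total head).
Head difference: h(well C) − h(well F) = 33.75 − 40.40 = -6.65 m.
Hydraulic gradient: i = |Δh| / L = 6.65 / 1963.3 = 0.00339.
Flow is from higher to lower head: from well F toward well C, i.e. toward the south-east.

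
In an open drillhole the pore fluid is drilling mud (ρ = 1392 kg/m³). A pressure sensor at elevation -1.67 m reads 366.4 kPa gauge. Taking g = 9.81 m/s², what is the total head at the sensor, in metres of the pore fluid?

h ≈ 25.16 m

ψ = P/(ρg) = 366.4×1000 / (1392 × 9.81) = 26.83 m.
h = z + ψ = -1.67 + 26.83 = 25.16 m.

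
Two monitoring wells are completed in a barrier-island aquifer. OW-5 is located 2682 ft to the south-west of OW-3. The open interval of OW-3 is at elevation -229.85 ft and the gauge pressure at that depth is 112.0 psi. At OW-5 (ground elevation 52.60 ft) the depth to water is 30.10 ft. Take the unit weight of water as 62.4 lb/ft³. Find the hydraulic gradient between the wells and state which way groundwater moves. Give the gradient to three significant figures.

Pressure head at OW-3: ψ = 144·P/γ = 144 × 112.0 / 62.4 = 258.46 ft.
Total head at OW-3: h = z + ψ = -229.85 + 258.46 = 28.61 ft.
Total head at OW-5: h = 52.60 − 30.10 = 22.50 ft.
Head difference: h(OW-3) − h(OW-5) = 28.61 − 22.50 = 6.11 ft.
Hydraulic gradient: i = |Δh| / L = 6.11 / 2682 = 0.00228.
Flow is from higher to lower head: from OW-3 toward OW-5, i.e. toward the south-west.

i ≈ 0.00228; groundwater flows toward the south-west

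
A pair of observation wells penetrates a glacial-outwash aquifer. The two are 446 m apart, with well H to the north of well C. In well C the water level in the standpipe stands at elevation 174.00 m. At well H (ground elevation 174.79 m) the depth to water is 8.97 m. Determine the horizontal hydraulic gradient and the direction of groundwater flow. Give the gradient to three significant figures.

i ≈ 0.0183; groundwater flows toward the north

Total head at well C: h = 174.00 m (water level in the piezometer is the total head).
Total head at well H: h = 174.79 − 8.97 = 165.82 m.
Head difference: h(well C) − h(well H) = 174.00 − 165.82 = 8.18 m.
Hydraulic gradient: i = |Δh| / L = 8.18 / 446 = 0.0183.
Flow is from higher to lower head: from well C toward well H, i.e. toward the north.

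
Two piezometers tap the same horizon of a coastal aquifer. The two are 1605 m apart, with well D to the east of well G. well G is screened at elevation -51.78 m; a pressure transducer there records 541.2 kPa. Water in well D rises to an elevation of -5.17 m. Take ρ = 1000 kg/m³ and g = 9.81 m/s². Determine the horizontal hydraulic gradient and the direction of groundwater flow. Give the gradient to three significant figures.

Pressure head at well G: ψ = P/(ρg) = 541.2×1000 / (1000 × 9.81) = 55.17 m.
Total head at well G: h = z + ψ = -51.78 + 55.17 = 3.39 m.
Total head at well D: h = -5.17 m (water level in the piezometer is the total head).
Head difference: h(well G) − h(well D) = 3.39 − (-5.17) = 8.56 m.
Hydraulic gradient: i = |Δh| / L = 8.56 / 1605 = 0.00533.
Flow is from higher to lower head: from well G toward well D, i.e. toward the east.

i ≈ 0.00533; groundwater flows toward the east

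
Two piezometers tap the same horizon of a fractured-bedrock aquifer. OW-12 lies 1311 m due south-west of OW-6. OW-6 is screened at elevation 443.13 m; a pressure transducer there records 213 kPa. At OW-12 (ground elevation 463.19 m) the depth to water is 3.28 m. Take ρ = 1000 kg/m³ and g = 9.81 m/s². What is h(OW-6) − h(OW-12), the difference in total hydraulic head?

Δh ≈ 4.93 m

Pressure head at OW-6: ψ = P/(ρg) = 213×1000 / (1000 × 9.81) = 21.71 m.
Total head at OW-6: h = z + ψ = 443.13 + 21.71 = 464.84 m.
Total head at OW-12: h = 463.19 − 3.28 = 459.91 m.
Head difference: h(OW-6) − h(OW-12) = 464.84 − 459.91 = 4.93 m.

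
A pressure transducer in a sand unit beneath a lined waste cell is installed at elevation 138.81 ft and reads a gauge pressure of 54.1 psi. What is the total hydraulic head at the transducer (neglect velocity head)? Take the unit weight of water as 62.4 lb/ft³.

h ≈ 263.66 ft

ψ = 144·P/γ = 144 × 54.1 / 62.4 = 124.85 ft.
h = z + ψ = 138.81 + 124.85 = 263.66 ft.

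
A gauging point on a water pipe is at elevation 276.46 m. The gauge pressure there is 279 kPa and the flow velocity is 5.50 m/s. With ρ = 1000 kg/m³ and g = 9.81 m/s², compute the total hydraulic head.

h ≈ 306.44 m

Pressure head ψ = P/(ρg) = 279×1000 / (1000 × 9.81) = 28.44 m.
Velocity head = v²/(2g) = 5.50² / (2 × 9.81) = 1.542 m.
h = z + ψ + v²/(2g) = 276.46 + 28.44 + 1.542 = 306.44 m.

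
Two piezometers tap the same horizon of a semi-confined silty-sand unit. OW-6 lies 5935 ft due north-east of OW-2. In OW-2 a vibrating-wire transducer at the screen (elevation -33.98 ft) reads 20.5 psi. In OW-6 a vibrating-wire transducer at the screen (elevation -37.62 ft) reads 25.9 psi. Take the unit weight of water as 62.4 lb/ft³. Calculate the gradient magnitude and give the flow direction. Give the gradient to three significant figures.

Pressure head at OW-2: ψ = 144·P/γ = 144 × 20.5 / 62.4 = 47.31 ft.
Total head at OW-2: h = z + ψ = -33.98 + 47.31 = 13.33 ft.
Pressure head at OW-6: ψ = 144·P/γ = 144 × 25.9 / 62.4 = 59.77 ft.
Total head at OW-6: h = z + ψ = -37.62 + 59.77 = 22.15 ft.
Head difference: h(OW-2) − h(OW-6) = 13.33 − 22.15 = -8.82 ft.
Hydraulic gradient: i = |Δh| / L = 8.82 / 5935 = 0.00149.
Flow is from higher to lower head: from OW-6 toward OW-2, i.e. toward the south-west.

i ≈ 0.00149; groundwater flows toward the south-west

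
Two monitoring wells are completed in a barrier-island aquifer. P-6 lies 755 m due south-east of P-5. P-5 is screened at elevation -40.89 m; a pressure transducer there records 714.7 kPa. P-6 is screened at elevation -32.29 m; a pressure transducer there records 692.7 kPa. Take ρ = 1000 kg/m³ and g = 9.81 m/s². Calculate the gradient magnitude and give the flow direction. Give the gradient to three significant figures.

i ≈ 0.00842; groundwater flows toward the north-west

Pressure head at P-5: ψ = P/(ρg) = 714.7×1000 / (1000 × 9.81) = 72.85 m.
Total head at P-5: h = z + ψ = -40.89 + 72.85 = 31.96 m.
Pressure head at P-6: ψ = P/(ρg) = 692.7×1000 / (1000 × 9.81) = 70.61 m.
Total head at P-6: h = z + ψ = -32.29 + 70.61 = 38.32 m.
Head difference: h(P-5) − h(P-6) = 31.96 − 38.32 = -6.36 m.
Hydraulic gradient: i = |Δh| / L = 6.36 / 755 = 0.00842.
Flow is from higher to lower head: from P-6 toward P-5, i.e. toward the north-west.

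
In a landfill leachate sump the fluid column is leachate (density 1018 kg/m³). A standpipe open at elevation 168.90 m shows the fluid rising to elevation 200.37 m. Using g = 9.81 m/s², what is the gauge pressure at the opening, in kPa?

Pressure head ψ = h − z = 200.37 − 168.90 = 31.47 m.
P = ρgψ = 1018 × 9.81 × 31.47 = 314278 Pa ≈ 314 kPa.

P ≈ 314 kPa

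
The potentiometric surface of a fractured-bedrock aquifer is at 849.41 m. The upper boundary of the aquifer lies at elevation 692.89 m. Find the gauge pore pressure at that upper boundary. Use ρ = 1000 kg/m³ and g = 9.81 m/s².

Pressure head at the aquifer top: ψ = h − z = 849.41 − 692.89 = 156.52 m.
P = ρgψ = 1000 × 9.81 × 156.52 = 1535461 Pa ≈ 1540 kPa.

P ≈ 1540 kPa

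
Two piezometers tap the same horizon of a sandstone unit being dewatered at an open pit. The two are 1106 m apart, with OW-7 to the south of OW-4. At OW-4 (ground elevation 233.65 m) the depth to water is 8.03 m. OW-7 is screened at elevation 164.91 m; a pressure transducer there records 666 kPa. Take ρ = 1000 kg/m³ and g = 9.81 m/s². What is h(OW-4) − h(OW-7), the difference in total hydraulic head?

Total head at OW-4: h = 233.65 − 8.03 = 225.62 m.
Pressure head at OW-7: ψ = P/(ρg) = 666×1000 / (1000 × 9.81) = 67.89 m.
Total head at OW-7: h = z + ψ = 164.91 + 67.89 = 232.80 m.
Head difference: h(OW-4) − h(OW-7) = 225.62 − 232.80 = -7.18 m.

Δh ≈ -7.18 m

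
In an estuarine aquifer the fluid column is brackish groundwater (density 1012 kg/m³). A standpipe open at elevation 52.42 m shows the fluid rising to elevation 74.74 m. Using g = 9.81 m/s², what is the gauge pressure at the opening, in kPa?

P ≈ 222 kPa

Pressure head ψ = h − z = 74.74 − 52.42 = 22.32 m.
P = ρgψ = 1012 × 9.81 × 22.32 = 221587 Pa ≈ 222 kPa.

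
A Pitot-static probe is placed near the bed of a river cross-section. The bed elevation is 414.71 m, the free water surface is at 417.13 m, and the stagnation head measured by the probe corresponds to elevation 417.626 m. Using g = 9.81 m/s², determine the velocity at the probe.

Near the bed, under hydrostatic conditions, the piezometric head (z + ψ) equals the free-surface elevation, 417.13 m.
Velocity head = total − piezometric = 417.626 − 417.13 = 0.496 m.
v = √(2g·h_v) = √(2 × 9.81 × 0.496) = 3.12 m/s.

v ≈ 3.12 m/s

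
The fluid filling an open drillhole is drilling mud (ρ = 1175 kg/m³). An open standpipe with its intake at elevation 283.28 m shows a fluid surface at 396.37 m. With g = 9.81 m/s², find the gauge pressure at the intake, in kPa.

P ≈ 1300 kPa

Pressure head ψ = h − z = 396.37 − 283.28 = 113.09 m.
P = ρgψ = 1175 × 9.81 × 113.09 = 1303560 Pa ≈ 1300 kPa.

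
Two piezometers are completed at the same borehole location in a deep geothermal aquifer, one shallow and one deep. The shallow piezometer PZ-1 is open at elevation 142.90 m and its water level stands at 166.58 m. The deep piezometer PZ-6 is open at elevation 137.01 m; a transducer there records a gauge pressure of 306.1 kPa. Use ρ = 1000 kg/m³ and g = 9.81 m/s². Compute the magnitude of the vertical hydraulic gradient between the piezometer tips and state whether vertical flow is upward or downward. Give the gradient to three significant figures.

|i_v| ≈ 0.277; vertical flow is upward

Total head at PZ-1: h = 166.58 m (water level in the standpipe).
Pressure head at PZ-6: ψ = P/(ρg) = 306.1×1000 / (1000 × 9.81) = 31.20 m.
Total head at PZ-6: h = z + ψ = 137.01 + 31.20 = 168.21 m.
Δh = h(PZ-1) − h(PZ-6) = 166.58 − 168.21 = -1.63 m.
Vertical separation Δz = 142.90 − 137.01 = 5.89 m.
|i_v| = |Δh| / Δz = 1.63 / 5.89 = 0.277.
Head is higher in the deep piezometer, so vertical flow is upward (discharge condition).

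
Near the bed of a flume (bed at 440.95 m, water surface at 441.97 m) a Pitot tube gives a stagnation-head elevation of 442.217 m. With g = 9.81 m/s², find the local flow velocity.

v ≈ 2.20 m/s

Near the bed, under hydrostatic conditions, the piezometric head (z + ψ) equals the free-surface elevation, 441.97 m.
Velocity head = total − piezometric = 442.217 − 441.97 = 0.247 m.
v = √(2g·h_v) = √(2 × 9.81 × 0.247) = 2.20 m/s.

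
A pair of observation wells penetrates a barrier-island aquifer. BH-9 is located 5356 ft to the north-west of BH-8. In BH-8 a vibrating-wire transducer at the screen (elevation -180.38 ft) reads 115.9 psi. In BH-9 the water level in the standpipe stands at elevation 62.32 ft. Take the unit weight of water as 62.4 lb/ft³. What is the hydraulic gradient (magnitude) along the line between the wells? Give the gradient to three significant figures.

i ≈ 0.00462

Pressure head at BH-8: ψ = 144·P/γ = 144 × 115.9 / 62.4 = 267.46 ft.
Total head at BH-8: h = z + ψ = -180.38 + 267.46 = 87.08 ft.
Total head at BH-9: h = 62.32 ft (water level in the piezometer is the total head).
Head difference: h(BH-8) − h(BH-9) = 87.08 − 62.32 = 24.76 ft.
Hydraulic gradient: i = |Δh| / L = 24.76 / 5356 = 0.00462.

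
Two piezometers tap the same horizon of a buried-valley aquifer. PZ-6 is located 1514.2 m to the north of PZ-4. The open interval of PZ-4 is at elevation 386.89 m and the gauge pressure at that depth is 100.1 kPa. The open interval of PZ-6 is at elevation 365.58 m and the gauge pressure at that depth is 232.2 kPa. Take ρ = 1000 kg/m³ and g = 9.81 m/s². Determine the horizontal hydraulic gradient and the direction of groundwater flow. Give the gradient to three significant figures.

Pressure head at PZ-4: ψ = P/(ρg) = 100.1×1000 / (1000 × 9.81) = 10.20 m.
Total head at PZ-4: h = z + ψ = 386.89 + 10.20 = 397.09 m.
Pressure head at PZ-6: ψ = P/(ρg) = 232.2×1000 / (1000 × 9.81) = 23.67 m.
Total head at PZ-6: h = z + ψ = 365.58 + 23.67 = 389.25 m.
Head difference: h(PZ-4) − h(PZ-6) = 397.09 − 389.25 = 7.84 m.
Hydraulic gradient: i = |Δh| / L = 7.84 / 1514.2 = 0.00518.
Flow is from higher to lower head: from PZ-4 toward PZ-6, i.e. toward the north.

i ≈ 0.00518; groundwater flows toward the north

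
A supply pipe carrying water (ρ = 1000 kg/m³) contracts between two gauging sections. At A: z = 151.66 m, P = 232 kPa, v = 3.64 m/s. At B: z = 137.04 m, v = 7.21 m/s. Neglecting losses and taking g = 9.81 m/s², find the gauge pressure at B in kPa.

Pressure head at A: ψ₁ = P₁/(ρg) = 232×1000 / (1000 × 9.81) = 23.65 m.
Velocity heads: v₁²/2g = 3.64²/19.62 = 0.675 m; v₂²/2g = 7.21²/19.62 = 2.650 m.
Total head H = z₁ + ψ₁ + v₁²/2g = 151.66 + 23.65 + 0.675 = 175.99 m.
ψ₂ = H − z₂ − v₂²/2g = 175.99 − 137.04 − 2.650 = 36.30 m.
P₂ = ρgψ₂ = 1000 × 9.81 × 36.30 ≈ 356 kPa.

P₂ ≈ 356 kPa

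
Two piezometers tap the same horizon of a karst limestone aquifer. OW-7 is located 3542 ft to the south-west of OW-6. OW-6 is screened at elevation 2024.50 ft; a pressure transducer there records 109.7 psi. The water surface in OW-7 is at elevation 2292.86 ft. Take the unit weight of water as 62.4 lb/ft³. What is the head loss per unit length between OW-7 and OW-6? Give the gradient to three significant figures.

Pressure head at OW-6: ψ = 144·P/γ = 144 × 109.7 / 62.4 = 253.15 ft.
Total head at OW-6: h = z + ψ = 2024.50 + 253.15 = 2277.65 ft.
Total head at OW-7: h = 2292.86 ft (water level in the piezometer is the total head).
Head difference: h(OW-6) − h(OW-7) = 2277.65 − 2292.86 = -15.21 ft.
Hydraulic gradient: i = |Δh| / L = 15.21 / 3542 = 0.00429.

i ≈ 0.00429 ft/ft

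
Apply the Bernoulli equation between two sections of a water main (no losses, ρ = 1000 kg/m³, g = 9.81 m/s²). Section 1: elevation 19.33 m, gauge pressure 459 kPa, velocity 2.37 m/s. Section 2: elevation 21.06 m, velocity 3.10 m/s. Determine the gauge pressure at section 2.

P₂ ≈ 440 kPa

Pressure head at 1: ψ₁ = P₁/(ρg) = 459×1000 / (1000 × 9.81) = 46.79 m.
Velocity heads: v₁²/2g = 2.37²/19.62 = 0.286 m; v₂²/2g = 3.10²/19.62 = 0.490 m.
Total head H = z₁ + ψ₁ + v₁²/2g = 19.33 + 46.79 + 0.286 = 66.41 m.
ψ₂ = H − z₂ − v₂²/2g = 66.41 − 21.06 − 0.490 = 44.86 m.
P₂ = ρgψ₂ = 1000 × 9.81 × 44.86 ≈ 440 kPa.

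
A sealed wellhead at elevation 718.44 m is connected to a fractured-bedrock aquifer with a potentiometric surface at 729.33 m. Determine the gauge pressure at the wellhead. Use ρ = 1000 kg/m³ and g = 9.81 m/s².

Head above the cap: Δh = 729.33 − 718.44 = 10.89 m.
P = ρgΔh = 1000 × 9.81 × 10.89 = 106831 Pa ≈ 107 kPa.

P ≈ 107 kPa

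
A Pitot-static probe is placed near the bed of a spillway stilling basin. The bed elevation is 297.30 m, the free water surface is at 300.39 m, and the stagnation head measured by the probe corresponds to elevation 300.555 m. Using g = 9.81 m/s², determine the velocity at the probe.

Near the bed, under hydrostatic conditions, the piezometric head (z + ψ) equals the free-surface elevation, 300.39 m.
Velocity head = total − piezometric = 300.555 − 300.39 = 0.165 m.
v = √(2g·h_v) = √(2 × 9.81 × 0.165) = 1.80 m/s.

v ≈ 1.80 m/s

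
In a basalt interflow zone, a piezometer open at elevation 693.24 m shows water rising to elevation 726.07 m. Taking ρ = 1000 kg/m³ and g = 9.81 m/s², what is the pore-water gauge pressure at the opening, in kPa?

P ≈ 322 kPa

Pressure head ψ = h − z = 726.07 − 693.24 = 32.83 m.
P = ρgψ = 1000 × 9.81 × 32.83 = 322062 Pa ≈ 322 kPa.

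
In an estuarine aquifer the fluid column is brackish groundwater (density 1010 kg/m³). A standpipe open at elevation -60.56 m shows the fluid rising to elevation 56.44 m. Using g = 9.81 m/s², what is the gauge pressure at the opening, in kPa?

P ≈ 1160 kPa

Pressure head ψ = h − z = 56.44 − (-60.56) = 117.00 m.
P = ρgψ = 1010 × 9.81 × 117.00 = 1159248 Pa ≈ 1160 kPa.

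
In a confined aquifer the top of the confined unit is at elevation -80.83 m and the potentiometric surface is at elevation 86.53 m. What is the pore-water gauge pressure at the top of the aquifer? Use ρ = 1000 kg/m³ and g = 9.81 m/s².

P ≈ 1640 kPa

Pressure head at the aquifer top: ψ = h − z = 86.53 − (-80.83) = 167.36 m.
P = ρgψ = 1000 × 9.81 × 167.36 = 1641802 Pa ≈ 1640 kPa.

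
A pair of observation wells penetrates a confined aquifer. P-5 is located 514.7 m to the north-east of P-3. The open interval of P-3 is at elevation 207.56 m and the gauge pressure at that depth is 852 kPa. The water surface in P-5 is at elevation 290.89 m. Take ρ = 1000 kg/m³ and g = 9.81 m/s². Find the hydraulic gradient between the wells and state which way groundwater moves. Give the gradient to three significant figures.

i ≈ 0.00684; groundwater flows toward the north-east

Pressure head at P-3: ψ = P/(ρg) = 852×1000 / (1000 × 9.81) = 86.85 m.
Total head at P-3: h = z + ψ = 207.56 + 86.85 = 294.41 m.
Total head at P-5: h = 290.89 m (water level in the piezometer is the total head).
Head difference: h(P-3) − h(P-5) = 294.41 − 290.89 = 3.52 m.
Hydraulic gradient: i = |Δh| / L = 3.52 / 514.7 = 0.00684.
Flow is from higher to lower head: from P-3 toward P-5, i.e. toward the north-east.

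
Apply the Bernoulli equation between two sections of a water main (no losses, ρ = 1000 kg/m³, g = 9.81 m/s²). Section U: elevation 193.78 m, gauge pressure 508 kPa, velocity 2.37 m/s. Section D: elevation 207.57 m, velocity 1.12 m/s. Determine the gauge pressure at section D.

Pressure head at U: ψ₁ = P₁/(ρg) = 508×1000 / (1000 × 9.81) = 51.78 m.
Velocity heads: v₁²/2g = 2.37²/19.62 = 0.286 m; v₂²/2g = 1.12²/19.62 = 0.064 m.
Total head H = z₁ + ψ₁ + v₁²/2g = 193.78 + 51.78 + 0.286 = 245.85 m.
ψ₂ = H − z₂ − v₂²/2g = 245.85 − 207.57 − 0.064 = 38.22 m.
P₂ = ρgψ₂ = 1000 × 9.81 × 38.22 ≈ 375 kPa.

P₂ ≈ 375 kPa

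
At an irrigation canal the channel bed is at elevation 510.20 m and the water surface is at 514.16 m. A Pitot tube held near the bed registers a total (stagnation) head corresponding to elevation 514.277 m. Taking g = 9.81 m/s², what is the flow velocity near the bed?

Near the bed, under hydrostatic conditions, the piezometric head (z + ψ) equals the free-surface elevation, 514.16 m.
Velocity head = total − piezometric = 514.277 − 514.16 = 0.117 m.
v = √(2g·h_v) = √(2 × 9.81 × 0.117) = 1.52 m/s.

v ≈ 1.52 m/s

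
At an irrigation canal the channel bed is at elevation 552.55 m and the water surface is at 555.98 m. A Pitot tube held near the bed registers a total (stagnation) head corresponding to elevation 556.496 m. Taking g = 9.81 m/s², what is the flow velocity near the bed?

Near the bed, under hydrostatic conditions, the piezometric head (z + ψ) equals the free-surface elevation, 555.98 m.
Velocity head = total − piezometric = 556.496 − 555.98 = 0.516 m.
v = √(2g·h_v) = √(2 × 9.81 × 0.516) = 3.18 m/s.

v ≈ 3.18 m/s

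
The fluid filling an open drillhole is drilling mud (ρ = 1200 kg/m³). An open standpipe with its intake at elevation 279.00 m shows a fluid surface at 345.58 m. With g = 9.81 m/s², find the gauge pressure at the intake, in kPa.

P ≈ 784 kPa

Pressure head ψ = h − z = 345.58 − 279.00 = 66.58 m.
P = ρgψ = 1200 × 9.81 × 66.58 = 783780 Pa ≈ 784 kPa.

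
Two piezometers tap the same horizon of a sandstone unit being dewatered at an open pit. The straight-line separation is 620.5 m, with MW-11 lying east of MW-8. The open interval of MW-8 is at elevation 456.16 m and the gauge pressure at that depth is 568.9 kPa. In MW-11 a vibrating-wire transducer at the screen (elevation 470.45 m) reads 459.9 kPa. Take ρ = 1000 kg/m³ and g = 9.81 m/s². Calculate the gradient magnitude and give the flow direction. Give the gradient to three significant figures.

i ≈ 0.00512; groundwater flows toward the west

Pressure head at MW-8: ψ = P/(ρg) = 568.9×1000 / (1000 × 9.81) = 57.99 m.
Total head at MW-8: h = z + ψ = 456.16 + 57.99 = 514.15 m.
Pressure head at MW-11: ψ = P/(ρg) = 459.9×1000 / (1000 × 9.81) = 46.88 m.
Total head at MW-11: h = z + ψ = 470.45 + 46.88 = 517.33 m.
Head difference: h(MW-8) − h(MW-11) = 514.15 − 517.33 = -3.18 m.
Hydraulic gradient: i = |Δh| / L = 3.18 / 620.5 = 0.00512.
Flow is from higher to lower head: from MW-11 toward MW-8, i.e. toward the west.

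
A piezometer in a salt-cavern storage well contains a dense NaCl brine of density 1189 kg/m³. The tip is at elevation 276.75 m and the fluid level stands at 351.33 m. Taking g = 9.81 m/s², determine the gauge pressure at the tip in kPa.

P ≈ 870 kPa

Pressure head ψ = h − z = 351.33 − 276.75 = 74.58 m.
P = ρgψ = 1189 × 9.81 × 74.58 = 869908 Pa ≈ 870 kPa.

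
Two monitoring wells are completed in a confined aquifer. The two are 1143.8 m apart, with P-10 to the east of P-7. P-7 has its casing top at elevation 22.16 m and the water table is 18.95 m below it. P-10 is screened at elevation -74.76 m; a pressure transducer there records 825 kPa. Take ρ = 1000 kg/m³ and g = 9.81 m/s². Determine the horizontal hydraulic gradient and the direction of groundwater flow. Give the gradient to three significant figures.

i ≈ 0.00536; groundwater flows toward the west

Total head at P-7: h = 22.16 − 18.95 = 3.21 m.
Pressure head at P-10: ψ = P/(ρg) = 825×1000 / (1000 × 9.81) = 84.10 m.
Total head at P-10: h = z + ψ = -74.76 + 84.10 = 9.34 m.
Head difference: h(P-7) − h(P-10) = 3.21 − 9.34 = -6.13 m.
Hydraulic gradient: i = |Δh| / L = 6.13 / 1143.8 = 0.00536.
Flow is from higher to lower head: from P-10 toward P-7, i.e. toward the west.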